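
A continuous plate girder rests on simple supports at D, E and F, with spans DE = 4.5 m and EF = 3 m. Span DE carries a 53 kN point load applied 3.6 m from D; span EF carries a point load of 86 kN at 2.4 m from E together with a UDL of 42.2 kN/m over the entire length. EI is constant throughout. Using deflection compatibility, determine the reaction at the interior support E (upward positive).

Insert a hinge at E; M_E is the redundant, and each span becomes simply supported.
Discontinuity in slope at E on the released structure — sum the simple-span end rotations:
  span DE: point load 53 at a = 3.6: Pab(L + a)/(6LEI) = 51.52/EI
  span EF: point load 86 at a = 2.4: Pab(L + b)/(6LEI) = 24.77/EI
  span EF: UDL 42.2: wL³/(24EI) = 47.48/EI
  relative rotation θ_0 = (51.52 + 72.24)/EI = 123.8/EI
A unit hogging moment at E produces rotation L₁/(3EI) + L₂/(3EI) = 2.5/EI.
Slope continuity at E: θ_0 = M_E·2.5/EI, so M_E = 123.8/2.5 = 49.5 kN·m (hogging).
Span DE, ΣM about D with M_E applied at E: R_E^{DE}·4.5 = 190.8 + 49.5, so R_E^{DE} = 53.4 kN and R_D = 53 − 53.4 = -0.4008 kN.
Span EF, ΣM about F: R_E^{EF}·3 = 241.5 + 49.5, so R_E^{EF} = 97 kN and R_F = 212.6 − 97 = 115.6 kN.
R_E = 53.4 + 97 = 150.4 kN.

R_E = 150.4 kN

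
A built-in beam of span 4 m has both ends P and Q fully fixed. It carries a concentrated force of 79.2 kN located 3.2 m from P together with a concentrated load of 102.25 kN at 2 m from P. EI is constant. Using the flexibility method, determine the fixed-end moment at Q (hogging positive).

M_Q = 91.68 kN·m

Take the two fixed-end moments M_P, M_Q as redundants; the released structure is the simple span PQ.
On the primary (simply-supported) span, the end slopes from the loading are:
  at P: point load 79.2 at a = 3.2: Pab(L + b)/(6LEI) = 40.55/EI
  at Q: point load 79.2 at a = 3.2: Pab(L + a)/(6LEI) = 60.83/EI
  at P: point load 102.25 at a = 2: Pab(L + b)/(6LEI) = 102.2/EI
  at Q: point load 102.25 at a = 2: Pab(L + a)/(6LEI) = 102.2/EI
  θ_P0 = 142.8/EI,  θ_Q0 = 163.1/EI
Flexibility coefficients: a unit moment at one end gives L/(3EI) there and L/(6EI) at the far end, so f₁₁ = f₂₂ = 1.333/EI and f₁₂ = f₂₁ = 0.6667/EI.
Compatibility — zero rotation at each built-in end:
  1.333 M_P + 0.6667 M_Q = 142.8
  0.6667 M_P + 1.333 M_Q = 163.1
Solving the pair gives M_P = 61.26 kN·m and M_Q = 91.68 kN·m (hogging).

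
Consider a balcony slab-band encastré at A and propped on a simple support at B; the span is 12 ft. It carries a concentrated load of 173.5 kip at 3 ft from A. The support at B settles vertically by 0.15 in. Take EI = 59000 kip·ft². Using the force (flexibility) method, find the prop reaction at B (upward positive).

Release the roller at B. Primary structure: cantilever fixed at A.
Downward deflection at the released point B due to the loads:
  point load 173.5 at a = 3: Pa²(3L − a)/(6EI) = 8588/EI
Flexibility coefficient — unit upward force at B: δ_{BB} = L³/(3EI) = 576/EI.
With EI = 59000 kip·ft²: δ_0 = 0.14556 ft and δ_{BB} = 0.009763 ft/kip.
Compatibility — the beam at B must follow the support down by 0.0125 ft: δ_0 − R_B·δ_{BB} = 0.0125, so R_B = (0.14556 − 0.0125)/0.009763 = 13.63 kip.

R_B = 13.63 kip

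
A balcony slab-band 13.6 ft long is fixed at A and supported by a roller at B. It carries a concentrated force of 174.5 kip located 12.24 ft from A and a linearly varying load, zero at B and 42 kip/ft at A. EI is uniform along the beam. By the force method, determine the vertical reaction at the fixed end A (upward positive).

Choose R_B as the redundant. The primary structure is the cantilever fixed at A.
Free-end deflection of the primary structure under the applied loading (downward +):
  point load 174.5 at a = 12.24: Pa²(3L − a)/(6EI) = 124441/EI
  triangular load, peak 42 at the fixed end: w₀L⁴/(30EI) = 47894/EI
  δ_0 = 172336/EI
Tip deflection under a unit load at B: L³/(3EI) = 838.5/EI.
The prop prevents deflection at B: R_B = δ_0/δ_{BB} = 172336/838.5 = 205.5 kip.
Vertical equilibrium: R_A = ΣP − R_B = 460.1 − 205.5 = 254.6 kip.

R_A = 254.6 kip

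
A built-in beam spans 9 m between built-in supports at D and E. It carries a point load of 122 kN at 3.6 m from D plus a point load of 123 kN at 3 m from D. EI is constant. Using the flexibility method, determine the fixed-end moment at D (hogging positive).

M_D = 322.1 kN·m

Release both end moments; the primary structure is a simply-supported span DE with redundants M_D and M_E.
Simple-span end rotations at D and E under the given loads:
  at D: point load 122 at a = 3.6: Pab(L + b)/(6LEI) = 632.4/EI
  at E: point load 122 at a = 3.6: Pab(L + a)/(6LEI) = 553.4/EI
  at D: point load 123 at a = 3: Pab(L + b)/(6LEI) = 615/EI
  at E: point load 123 at a = 3: Pab(L + a)/(6LEI) = 492/EI
  θ_D0 = 1247/EI,  θ_E0 = 1045/EI
Flexibility coefficients: a unit moment at one end gives L/(3EI) there and L/(6EI) at the far end, so f₁₁ = f₂₂ = 3/EI and f₁₂ = f₂₁ = 1.5/EI.
Compatibility — zero rotation at each built-in end:
  3 M_D + 1.5 M_E = 1247
  1.5 M_D + 3 M_E = 1045
Solving the pair gives M_D = 322.1 kN·m and M_E = 187.4 kN·m (hogging).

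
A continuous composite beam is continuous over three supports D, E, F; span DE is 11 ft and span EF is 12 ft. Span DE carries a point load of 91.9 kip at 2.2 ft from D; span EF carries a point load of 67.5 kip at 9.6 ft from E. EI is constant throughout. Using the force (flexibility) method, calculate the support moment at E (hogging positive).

M_E = 86.98 kip·ft

Release continuity at E by inserting a hinge; the redundant is the internal moment M_E. The primary structure is two simply-supported spans DE and EF.
Discontinuity in slope at E on the released structure — sum the simple-span end rotations:
  span DE: point load 91.9 at a = 2.2: Pab(L + a)/(6LEI) = 355.8/EI
  span EF: point load 67.5 at a = 9.6: Pab(L + b)/(6LEI) = 311/EI
  relative rotation θ_0 = (355.8 + 311)/EI = 666.9/EI
A unit hogging moment at E produces rotation L₁/(3EI) + L₂/(3EI) = 7.667/EI.
Slope continuity at E: θ_0 = M_E·7.667/EI, so M_E = 666.9/7.667 = 86.98 kip·ft (hogging).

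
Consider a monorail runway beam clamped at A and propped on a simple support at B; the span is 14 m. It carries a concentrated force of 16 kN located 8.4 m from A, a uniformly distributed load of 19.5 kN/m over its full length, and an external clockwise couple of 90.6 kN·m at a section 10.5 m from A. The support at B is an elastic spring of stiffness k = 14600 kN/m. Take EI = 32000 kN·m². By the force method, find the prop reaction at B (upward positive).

Remove the prop at B; the released (primary) structure is a cantilever built in at A.
Free-end deflection of the primary structure under the applied loading (downward +):
  point load 16 at a = 8.4: Pa²(3L − a)/(6EI) = 6322/EI
  UDL 19.5: wL⁴/(8EI) = 93639/EI
  clockwise couple 90.6 at a = 10.5: M₀a(2L − a)/(2EI) = 8324/EI
  δ_0 = 108285/EI
Flexibility coefficient — unit upward force at B: δ_{BB} = L³/(3EI) = 914.7/EI.
With EI = 32000 kN·m²: δ_0 = 3.3839 m and δ_{BB} = 0.028583 m/kN.
Compatibility — the spring shortens by R_B/k under the reaction it provides: δ_0 − R_B·δ_{BB} = R_B/k. With 1/k = 0.000068 m/kN, R_B = δ_0 / (δ_{BB} + 1/k) = 3.3839 / (0.028583 + 0.000068) = 118.1 kN.

R_B = 118.1 kN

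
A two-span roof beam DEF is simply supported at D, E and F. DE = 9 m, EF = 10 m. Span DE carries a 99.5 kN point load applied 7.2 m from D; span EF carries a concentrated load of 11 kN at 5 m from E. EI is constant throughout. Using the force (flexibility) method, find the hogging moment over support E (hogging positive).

M_E = 71.94 kN·m

Take M_E as the redundant. Released structure: two simple spans DE and EF with a hinge at E.
Rotations at E on the released spans (each span's end-slope, ×1/EI):
  span DE: point load 99.5 at a = 7.2: Pab(L + a)/(6LEI) = 386.9/EI
  span EF: point load 11 at a = 5: Pab(L + b)/(6LEI) = 68.75/EI
  relative rotation θ_0 = (386.9 + 68.75)/EI = 455.6/EI
A unit hogging moment at E produces rotation L₁/(3EI) + L₂/(3EI) = 6.333/EI.
Compatibility: M_E·(L₁+L₂)/(3EI) = θ_0, giving M_E = 71.94 kN·m (hogging).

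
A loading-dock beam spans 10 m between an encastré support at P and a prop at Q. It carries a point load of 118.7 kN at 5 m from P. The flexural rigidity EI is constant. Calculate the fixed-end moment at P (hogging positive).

M_P = 222.6 kN·m

Take the reaction at Q as the redundant and release it; the primary structure is a cantilever fixed at P.
Free-end deflection of the primary structure under the applied loading (downward +):
  point load 118.7 at a = 5: Pa²(3L − a)/(6EI) = 12365/EI
Flexibility coefficient — unit upward force at Q: δ_{QQ} = L³/(3EI) = 333.3/EI.
The prop prevents deflection at Q: R_Q = δ_0/δ_{QQ} = 12365/333.3 = 37.09 kN.
Moment equilibrium about P: M_P = Σ(load moments about P) − R_Q·L = 593.5 − 37.09×10 = 222.6 kN·m.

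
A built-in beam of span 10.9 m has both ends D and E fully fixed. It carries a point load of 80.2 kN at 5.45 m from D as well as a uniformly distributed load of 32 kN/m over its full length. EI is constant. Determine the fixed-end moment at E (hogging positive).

Take the two fixed-end moments M_D, M_E as redundants; the released structure is the simple span DE.
On the primary (simply-supported) span, the end slopes from the loading are:
  at D: point load 80.2 at a = 5.45: Pab(L + b)/(6LEI) = 595.5/EI
  at E: point load 80.2 at a = 5.45: Pab(L + a)/(6LEI) = 595.5/EI
  at D: UDL 32: wL³/(24EI) = 1727/EI
  at E: UDL 32: wL³/(24EI) = 1727/EI
  θ_D0 = 2322/EI,  θ_E0 = 2322/EI
Flexibility coefficients: a unit moment at one end gives L/(3EI) there and L/(6EI) at the far end, so f₁₁ = f₂₂ = 3.633/EI and f₁₂ = f₂₁ = 1.817/EI.
Compatibility — zero rotation at each built-in end:
  3.633 M_D + 1.817 M_E = 2322
  1.817 M_D + 3.633 M_E = 2322
Solving the pair gives M_D = 426.1 kN·m and M_E = 426.1 kN·m (hogging).

M_E = 426.1 kN·m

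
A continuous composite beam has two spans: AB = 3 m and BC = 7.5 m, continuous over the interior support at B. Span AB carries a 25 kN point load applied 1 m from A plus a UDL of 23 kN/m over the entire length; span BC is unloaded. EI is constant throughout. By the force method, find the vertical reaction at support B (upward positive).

R_B = 47.76 kN

Take M_B as the redundant. Released structure: two simple spans AB and BC with a hinge at B.
Discontinuity in slope at B on the released structure — sum the simple-span end rotations:
  span AB: point load 25 at a = 1: Pab(L + a)/(6LEI) = 11.11/EI
  span AB: UDL 23: wL³/(24EI) = 25.88/EI
  relative rotation θ_0 = (36.99 + 0)/EI = 36.99/EI
A unit hogging moment at B produces rotation L₁/(3EI) + L₂/(3EI) = 3.5/EI.
Compatibility: M_B·(L₁+L₂)/(3EI) = θ_0, giving M_B = 10.57 kN·m (hogging).
Span AB, ΣM about A with M_B applied at B: R_B^{AB}·3 = 128.5 + 10.57, so R_B^{AB} = 46.36 kN and R_A = 94 − 46.36 = 47.64 kN.
Span BC, ΣM about C: R_B^{BC}·7.5 = 0 + 10.57, so R_B^{BC} = 1.409 kN and R_C = 0 − 1.409 = -1.409 kN.
R_B = 46.36 + 1.409 = 47.76 kN.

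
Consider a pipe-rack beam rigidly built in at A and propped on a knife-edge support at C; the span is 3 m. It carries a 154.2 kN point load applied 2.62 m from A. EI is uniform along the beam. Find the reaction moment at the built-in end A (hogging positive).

M_A = 28.83 kN·m

Remove the prop at C; the released (primary) structure is a cantilever built in at A.
Downward deflection at the released point C due to the loads:
  point load 154.2 at a = 2.62: Pa²(3L − a)/(6EI) = 1126/EI
Flexibility coefficient — unit upward force at C: δ_{CC} = L³/(3EI) = 9/EI.
Compatibility at C: δ_0 − R_C·δ_{CC} = 0, so R_C = 1126/9 = 125.1 kN.
Moment equilibrium about A: M_A = Σ(load moments about A) − R_C·L = 404 − 125.1×3 = 28.83 kN·m.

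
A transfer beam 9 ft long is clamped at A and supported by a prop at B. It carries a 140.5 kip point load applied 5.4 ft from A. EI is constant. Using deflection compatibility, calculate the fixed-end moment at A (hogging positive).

M_A = 212.4 kip·ft

Choose R_B as the redundant. The primary structure is the cantilever fixed at A.
Free-end deflection of the primary structure under the applied loading (downward +):
  point load 140.5 at a = 5.4: Pa²(3L − a)/(6EI) = 14749/EI
Flexibility coefficient — unit upward force at B: δ_{BB} = L³/(3EI) = 243/EI.
Compatibility at B: δ_0 − R_B·δ_{BB} = 0, so R_B = 14749/243 = 60.7 kip.
Moment equilibrium about A: M_A = Σ(load moments about A) − R_B·L = 758.7 − 60.7×9 = 212.4 kip·ft.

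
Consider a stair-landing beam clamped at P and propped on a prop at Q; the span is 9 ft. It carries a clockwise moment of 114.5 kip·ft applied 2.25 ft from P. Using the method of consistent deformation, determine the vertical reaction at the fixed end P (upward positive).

Choose R_Q as the redundant. The primary structure is the cantilever fixed at P.
Primary-structure tip deflection at Q by superposition:
  clockwise couple 114.5 at a = 2.25: M₀a(2L − a)/(2EI) = 2029/EI
Flexibility coefficient — unit upward force at Q: δ_{QQ} = L³/(3EI) = 243/EI.
The prop prevents deflection at Q: R_Q = δ_0/δ_{QQ} = 2029/243 = 8.349 kip.
Vertical equilibrium: R_P = ΣP − R_Q = 0 − 8.349 = -8.349 kip.

R_P = -8.349 kip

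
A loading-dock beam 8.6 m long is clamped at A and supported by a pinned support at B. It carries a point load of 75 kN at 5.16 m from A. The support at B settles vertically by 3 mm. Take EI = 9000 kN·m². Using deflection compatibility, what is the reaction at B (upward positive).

R_B = 32.27 kN

Remove the prop at B; the released (primary) structure is a cantilever built in at A.
Downward deflection at the released point B due to the loads:
  point load 75 at a = 5.16: Pa²(3L − a)/(6EI) = 6869/EI
Tip deflection under a unit load at B: L³/(3EI) = 212/EI.
With EI = 9000 kN·m²: δ_0 = 0.76327 m and δ_{BB} = 0.023558 m/kN.
Compatibility — the beam at B must follow the support down by 0.003 m: δ_0 − R_B·δ_{BB} = 0.003, so R_B = (0.76327 − 0.003)/0.023558 = 32.27 kN.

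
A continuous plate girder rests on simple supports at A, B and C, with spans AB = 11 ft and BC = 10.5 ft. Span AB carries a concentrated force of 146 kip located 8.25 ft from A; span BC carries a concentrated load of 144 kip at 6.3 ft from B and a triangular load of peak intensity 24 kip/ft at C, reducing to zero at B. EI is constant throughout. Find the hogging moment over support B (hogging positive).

Take M_B as the redundant. Released structure: two simple spans AB and BC with a hinge at B.
End slopes at the hinge B, treating each span as simply supported:
  span AB: point load 146 at a = 8.25: Pab(L + a)/(6LEI) = 966.1/EI
  span BC: point load 144 at a = 6.3: Pab(L + b)/(6LEI) = 889.1/EI
  span BC: triangular load, peak 24: 7w₀L³/(360EI) = 540.2/EI
  relative rotation θ_0 = (966.1 + 1429)/EI = 2395/EI
A unit hogging moment at B produces rotation L₁/(3EI) + L₂/(3EI) = 7.167/EI.
Slope continuity at B: θ_0 = M_B·7.167/EI, so M_B = 2395/7.167 = 334.2 kip·ft (hogging).

M_B = 334.2 kip·ft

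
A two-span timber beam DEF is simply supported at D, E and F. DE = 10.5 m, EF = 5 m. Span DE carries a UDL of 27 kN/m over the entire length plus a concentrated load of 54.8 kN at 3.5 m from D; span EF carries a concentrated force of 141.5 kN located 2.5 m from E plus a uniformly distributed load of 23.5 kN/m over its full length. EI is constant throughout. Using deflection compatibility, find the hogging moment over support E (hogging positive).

M_E = 376.3 kN·m

Take M_E as the redundant. Released structure: two simple spans DE and EF with a hinge at E.
Discontinuity in slope at E on the released structure — sum the simple-span end rotations:
  span DE: UDL 27: wL³/(24EI) = 1302/EI
  span DE: point load 54.8 at a = 3.5: Pab(L + a)/(6LEI) = 298.4/EI
  span EF: point load 141.5 at a = 2.5: Pab(L + b)/(6LEI) = 221.1/EI
  span EF: UDL 23.5: wL³/(24EI) = 122.4/EI
  relative rotation θ_0 = (1601 + 343.5)/EI = 1944/EI
A unit hogging moment at E produces rotation L₁/(3EI) + L₂/(3EI) = 5.167/EI.
Compatibility: M_E·(L₁+L₂)/(3EI) = θ_0, giving M_E = 376.3 kN·m (hogging).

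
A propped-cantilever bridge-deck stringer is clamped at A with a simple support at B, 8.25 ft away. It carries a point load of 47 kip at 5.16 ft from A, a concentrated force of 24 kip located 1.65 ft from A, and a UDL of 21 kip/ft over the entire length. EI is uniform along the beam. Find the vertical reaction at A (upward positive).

Take the reaction at B as the redundant and release it; the primary structure is a cantilever fixed at A.
Free-end deflection of the primary structure under the applied loading (downward +):
  point load 47 at a = 5.16: Pa²(3L − a)/(6EI) = 4086/EI
  point load 24 at a = 1.65: Pa²(3L − a)/(6EI) = 251.6/EI
  UDL 21: wL⁴/(8EI) = 12160/EI
  δ_0 = 16498/EI
Tip deflection under a unit load at B: L³/(3EI) = 187.2/EI.
Compatibility at B: δ_0 − R_B·δ_{BB} = 0, so R_B = 16498/187.2 = 88.14 kip.
Vertical equilibrium: R_A = ΣP − R_B = 244.2 − 88.14 = 156.1 kip.

R_A = 156.1 kip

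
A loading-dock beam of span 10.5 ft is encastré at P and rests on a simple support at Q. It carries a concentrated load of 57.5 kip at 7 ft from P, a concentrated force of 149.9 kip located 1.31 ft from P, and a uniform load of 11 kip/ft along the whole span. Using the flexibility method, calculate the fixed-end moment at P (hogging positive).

M_P = 402.2 kip·ft

Remove the prop at Q; the released (primary) structure is a cantilever built in at P.
Downward deflection at the released point Q due to the loads:
  point load 57.5 at a = 7: Pa²(3L − a)/(6EI) = 11505/EI
  point load 149.9 at a = 1.31: Pa²(3L − a)/(6EI) = 1294/EI
  UDL 11: wL⁴/(8EI) = 16713/EI
  δ_0 = 29512/EI
Tip deflection under a unit load at Q: L³/(3EI) = 385.9/EI.
Compatibility at Q: δ_0 − R_Q·δ_{QQ} = 0, so R_Q = 29512/385.9 = 76.48 kip.
Moment equilibrium about P: M_P = Σ(load moments about P) − R_Q·L = 1205 − 76.48×10.5 = 402.2 kip·ft.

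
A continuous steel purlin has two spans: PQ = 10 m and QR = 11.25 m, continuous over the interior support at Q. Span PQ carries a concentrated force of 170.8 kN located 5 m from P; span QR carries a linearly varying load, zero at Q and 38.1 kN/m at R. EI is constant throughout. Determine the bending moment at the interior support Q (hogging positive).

Take M_Q as the redundant. Released structure: two simple spans PQ and QR with a hinge at Q.
Rotations at Q on the released spans (each span's end-slope, ×1/EI):
  span PQ: point load 170.8 at a = 5: Pab(L + a)/(6LEI) = 1068/EI
  span QR: triangular load, peak 38.1: 7w₀L³/(360EI) = 1055/EI
  relative rotation θ_0 = (1068 + 1055)/EI = 2122/EI
A unit hogging moment at Q produces rotation L₁/(3EI) + L₂/(3EI) = 7.083/EI.
Slope continuity at Q: θ_0 = M_Q·7.083/EI, so M_Q = 2122/7.083 = 299.6 kN·m (hogging).

M_Q = 299.6 kN·m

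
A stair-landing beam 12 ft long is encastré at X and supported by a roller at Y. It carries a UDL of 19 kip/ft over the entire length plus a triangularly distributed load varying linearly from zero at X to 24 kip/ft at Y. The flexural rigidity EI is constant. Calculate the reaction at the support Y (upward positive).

R_Y = 164.7 kip

Release the roller at Y. Primary structure: cantilever fixed at X.
Deflection at Y on the released cantilever, summing each load's contribution:
  UDL 19: wL⁴/(8EI) = 49248/EI
  triangular load, peak 24 at the free end: 11w₀L⁴/(120EI) = 45619/EI
  δ_0 = 94867/EI
Tip deflection under a unit load at Y: L³/(3EI) = 576/EI.
Compatibility at Y: δ_0 − R_Y·δ_{YY} = 0, so R_Y = 94867/576 = 164.7 kip.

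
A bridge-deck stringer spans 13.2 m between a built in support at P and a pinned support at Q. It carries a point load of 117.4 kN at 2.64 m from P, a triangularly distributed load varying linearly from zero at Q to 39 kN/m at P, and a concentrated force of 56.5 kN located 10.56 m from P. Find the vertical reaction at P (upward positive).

Release the roller at Q. Primary structure: cantilever fixed at P.
Primary-structure tip deflection at Q by superposition:
  point load 117.4 at a = 2.64: Pa²(3L − a)/(6EI) = 5040/EI
  triangular load, peak 39 at the fixed end: w₀L⁴/(30EI) = 39467/EI
  point load 56.5 at a = 10.56: Pa²(3L − a)/(6EI) = 30495/EI
  δ_0 = 75002/EI
Flexibility coefficient — unit upward force at Q: δ_{QQ} = L³/(3EI) = 766.7/EI.
Compatibility at Q: δ_0 − R_Q·δ_{QQ} = 0, so R_Q = 75002/766.7 = 97.83 kN.
Vertical equilibrium: R_P = ΣP − R_Q = 431.3 − 97.83 = 333.5 kN.

R_P = 333.5 kN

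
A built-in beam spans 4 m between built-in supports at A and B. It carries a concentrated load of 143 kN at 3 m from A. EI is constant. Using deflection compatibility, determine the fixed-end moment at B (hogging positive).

Release both end moments; the primary structure is a simply-supported span AB with redundants M_A and M_B.
On the primary (simply-supported) span, the end slopes from the loading are:
  at A: point load 143 at a = 3: Pab(L + b)/(6LEI) = 89.38/EI
  at B: point load 143 at a = 3: Pab(L + a)/(6LEI) = 125.1/EI
  θ_A0 = 89.38/EI,  θ_B0 = 125.1/EI
Flexibility coefficients: a unit moment at one end gives L/(3EI) there and L/(6EI) at the far end, so f₁₁ = f₂₂ = 1.333/EI and f₁₂ = f₂₁ = 0.6667/EI.
Compatibility — zero rotation at each built-in end:
  1.333 M_A + 0.6667 M_B = 89.38
  0.6667 M_A + 1.333 M_B = 125.1
Solving the pair gives M_A = 26.81 kN·m and M_B = 80.44 kN·m (hogging).

M_B = 80.44 kN·m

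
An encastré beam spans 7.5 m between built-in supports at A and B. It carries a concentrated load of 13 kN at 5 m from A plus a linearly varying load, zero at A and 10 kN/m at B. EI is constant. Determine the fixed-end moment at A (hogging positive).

M_A = 25.97 kN·m

Release both end moments; the primary structure is a simply-supported span AB with redundants M_A and M_B.
On the primary (simply-supported) span, the end slopes from the loading are:
  at A: point load 13 at a = 5: Pab(L + b)/(6LEI) = 36.11/EI
  at B: point load 13 at a = 5: Pab(L + a)/(6LEI) = 45.14/EI
  at A: triangular load, peak 10: 7w₀L³/(360EI) = 82.03/EI
  at B: triangular load, peak 10: w₀L³/(45EI) = 93.75/EI
  θ_A0 = 118.1/EI,  θ_B0 = 138.9/EI
Flexibility coefficients: a unit moment at one end gives L/(3EI) there and L/(6EI) at the far end, so f₁₁ = f₂₂ = 2.5/EI and f₁₂ = f₂₁ = 1.25/EI.
Compatibility — zero rotation at each built-in end:
  2.5 M_A + 1.25 M_B = 118.1
  1.25 M_A + 2.5 M_B = 138.9
Solving the pair gives M_A = 25.97 kN·m and M_B = 42.57 kN·m (hogging).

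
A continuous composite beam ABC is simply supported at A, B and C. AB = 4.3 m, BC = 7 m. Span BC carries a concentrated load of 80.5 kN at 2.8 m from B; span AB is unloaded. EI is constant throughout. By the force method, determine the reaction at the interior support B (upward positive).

R_B = 73.46 kN

Insert a hinge at B; M_B is the redundant, and each span becomes simply supported.
Discontinuity in slope at B on the released structure — sum the simple-span end rotations:
  span BC: point load 80.5 at a = 2.8: Pab(L + b)/(6LEI) = 252.4/EI
  relative rotation θ_0 = (0 + 252.4)/EI = 252.4/EI
A unit hogging moment at B produces rotation L₁/(3EI) + L₂/(3EI) = 3.767/EI.
Compatibility: M_B·(L₁+L₂)/(3EI) = θ_0, giving M_B = 67.02 kN·m (hogging).
Span AB, ΣM about A with M_B applied at B: R_B^{AB}·4.3 = 0 + 67.02, so R_B^{AB} = 15.59 kN and R_A = 0 − 15.59 = -15.59 kN.
Span BC, ΣM about C: R_B^{BC}·7 = 338.1 + 67.02, so R_B^{BC} = 57.87 kN and R_C = 80.5 − 57.87 = 22.63 kN.
R_B = 15.59 + 57.87 = 73.46 kN.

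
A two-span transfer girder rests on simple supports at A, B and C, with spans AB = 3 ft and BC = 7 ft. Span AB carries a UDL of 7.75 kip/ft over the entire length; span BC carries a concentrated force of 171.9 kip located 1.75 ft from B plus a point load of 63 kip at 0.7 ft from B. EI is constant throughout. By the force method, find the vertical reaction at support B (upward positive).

Insert a hinge at B; M_B is the redundant, and each span becomes simply supported.
End slopes at the hinge B, treating each span as simply supported:
  span AB: UDL 7.75: wL³/(24EI) = 8.719/EI
  span BC: point load 171.9 at a = 1.75: Pab(L + b)/(6LEI) = 460.6/EI
  span BC: point load 63 at a = 0.7: Pab(L + b)/(6LEI) = 87.98/EI
  relative rotation θ_0 = (8.719 + 548.6)/EI = 557.3/EI
A unit hogging moment at B produces rotation L₁/(3EI) + L₂/(3EI) = 3.333/EI.
Slope continuity at B: θ_0 = M_B·3.333/EI, so M_B = 557.3/3.333 = 167.2 kip·ft (hogging).
Span AB, ΣM about A with M_B applied at B: R_B^{AB}·3 = 34.88 + 167.2, so R_B^{AB} = 67.36 kip and R_A = 23.25 − 67.36 = -44.11 kip.
Span BC, ΣM about C: R_B^{BC}·7 = 1299 + 167.2, so R_B^{BC} = 209.5 kip and R_C = 234.9 − 209.5 = 25.39 kip.
R_B = 67.36 + 209.5 = 276.9 kip.

R_B = 276.9 kip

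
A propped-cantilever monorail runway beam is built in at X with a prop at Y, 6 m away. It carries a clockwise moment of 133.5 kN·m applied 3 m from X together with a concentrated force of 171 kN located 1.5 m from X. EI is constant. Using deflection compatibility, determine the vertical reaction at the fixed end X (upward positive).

Choose R_Y as the redundant. The primary structure is the cantilever fixed at X.
Free-end deflection of the primary structure under the applied loading (downward +):
  clockwise couple 133.5 at a = 3: M₀a(2L − a)/(2EI) = 1802/EI
  point load 171 at a = 1.5: Pa²(3L − a)/(6EI) = 1058/EI
  δ_0 = 2860/EI
Tip deflection under a unit load at Y: L³/(3EI) = 72/EI.
Compatibility at Y: δ_0 − R_Y·δ_{YY} = 0, so R_Y = 2860/72 = 39.73 kN.
Vertical equilibrium: R_X = ΣP − R_Y = 171 − 39.73 = 131.3 kN.

R_X = 131.3 kN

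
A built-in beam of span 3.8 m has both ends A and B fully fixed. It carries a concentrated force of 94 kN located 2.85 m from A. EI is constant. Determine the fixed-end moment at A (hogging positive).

M_A = 16.74 kN·m

Take the two fixed-end moments M_A, M_B as redundants; the released structure is the simple span AB.
End rotations of the released simple span under the applied load (×1/EI):
  at A: point load 94 at a = 2.85: Pab(L + b)/(6LEI) = 53.02/EI
  at B: point load 94 at a = 2.85: Pab(L + a)/(6LEI) = 74.23/EI
  θ_A0 = 53.02/EI,  θ_B0 = 74.23/EI
Flexibility coefficients: a unit moment at one end gives L/(3EI) there and L/(6EI) at the far end, so f₁₁ = f₂₂ = 1.267/EI and f₁₂ = f₂₁ = 0.6333/EI.
Compatibility — zero rotation at each built-in end:
  1.267 M_A + 0.6333 M_B = 53.02
  0.6333 M_A + 1.267 M_B = 74.23
Solving the pair gives M_A = 16.74 kN·m and M_B = 50.23 kN·m (hogging).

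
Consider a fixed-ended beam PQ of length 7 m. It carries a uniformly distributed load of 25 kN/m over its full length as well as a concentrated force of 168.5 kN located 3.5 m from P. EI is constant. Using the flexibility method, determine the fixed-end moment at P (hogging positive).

M_P = 249.5 kN·m

Take the two fixed-end moments M_P, M_Q as redundants; the released structure is the simple span PQ.
On the primary (simply-supported) span, the end slopes from the loading are:
  at P: UDL 25: wL³/(24EI) = 357.3/EI
  at Q: UDL 25: wL³/(24EI) = 357.3/EI
  at P: point load 168.5 at a = 3.5: Pab(L + b)/(6LEI) = 516/EI
  at Q: point load 168.5 at a = 3.5: Pab(L + a)/(6LEI) = 516/EI
  θ_P0 = 873.3/EI,  θ_Q0 = 873.3/EI
Flexibility coefficients: a unit moment at one end gives L/(3EI) there and L/(6EI) at the far end, so f₁₁ = f₂₂ = 2.333/EI and f₁₂ = f₂₁ = 1.167/EI.
Compatibility — zero rotation at each built-in end:
  2.333 M_P + 1.167 M_Q = 873.3
  1.167 M_P + 2.333 M_Q = 873.3
Solving the pair gives M_P = 249.5 kN·m and M_Q = 249.5 kN·m (hogging).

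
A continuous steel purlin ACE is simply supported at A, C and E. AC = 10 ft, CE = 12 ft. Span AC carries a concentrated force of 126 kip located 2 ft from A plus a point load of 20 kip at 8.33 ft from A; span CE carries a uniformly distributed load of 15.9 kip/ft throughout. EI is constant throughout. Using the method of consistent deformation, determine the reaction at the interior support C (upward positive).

R_C = 178.1 kip

Take M_C as the redundant. Released structure: two simple spans AC and CE with a hinge at C.
Discontinuity in slope at C on the released structure — sum the simple-span end rotations:
  span AC: point load 126 at a = 2: Pab(L + a)/(6LEI) = 403.2/EI
  span AC: point load 20 at a = 8.33: Pab(L + a)/(6LEI) = 85/EI
  span CE: UDL 15.9: wL³/(24EI) = 1145/EI
  relative rotation θ_0 = (488.2 + 1145)/EI = 1633/EI
A unit hogging moment at C produces rotation L₁/(3EI) + L₂/(3EI) = 7.333/EI.
Slope continuity at C: θ_0 = M_C·7.333/EI, so M_C = 1633/7.333 = 222.7 kip·ft (hogging).
Span AC, ΣM about A with M_C applied at C: R_C^{AC}·10 = 418.6 + 222.7, so R_C^{AC} = 64.13 kip and R_A = 146 − 64.13 = 81.87 kip.
Span CE, ΣM about E: R_C^{CE}·12 = 1145 + 222.7, so R_C^{CE} = 114 kip and R_E = 190.8 − 114 = 76.84 kip.
R_C = 64.13 + 114 = 178.1 kip.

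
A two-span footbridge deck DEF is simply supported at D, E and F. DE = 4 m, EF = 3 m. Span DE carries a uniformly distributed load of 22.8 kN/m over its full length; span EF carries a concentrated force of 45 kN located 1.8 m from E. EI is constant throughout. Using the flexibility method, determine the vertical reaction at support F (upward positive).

Insert a hinge at E; M_E is the redundant, and each span becomes simply supported.
Discontinuity in slope at E on the released structure — sum the simple-span end rotations:
  span DE: UDL 22.8: wL³/(24EI) = 60.8/EI
  span EF: point load 45 at a = 1.8: Pab(L + b)/(6LEI) = 22.68/EI
  relative rotation θ_0 = (60.8 + 22.68)/EI = 83.48/EI
A unit hogging moment at E produces rotation L₁/(3EI) + L₂/(3EI) = 2.333/EI.
Slope continuity at E: θ_0 = M_E·2.333/EI, so M_E = 83.48/2.333 = 35.78 kN·m (hogging).
Span EF, ΣM about F: R_E^{EF}·3 = 54 + 35.78, so R_E^{EF} = 29.93 kN and R_F = 45 − 29.93 = 15.07 kN.

R_F = 15.07 kN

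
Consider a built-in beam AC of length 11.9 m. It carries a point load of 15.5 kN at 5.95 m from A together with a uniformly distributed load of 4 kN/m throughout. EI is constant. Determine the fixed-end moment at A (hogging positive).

Take the two fixed-end moments M_A, M_C as redundants; the released structure is the simple span AC.
End rotations of the released simple span under the applied load (×1/EI):
  at A: point load 15.5 at a = 5.95: Pab(L + b)/(6LEI) = 137.2/EI
  at C: point load 15.5 at a = 5.95: Pab(L + a)/(6LEI) = 137.2/EI
  at A: UDL 4: wL³/(24EI) = 280.9/EI
  at C: UDL 4: wL³/(24EI) = 280.9/EI
  θ_A0 = 418/EI,  θ_C0 = 418/EI
Flexibility coefficients: a unit moment at one end gives L/(3EI) there and L/(6EI) at the far end, so f₁₁ = f₂₂ = 3.967/EI and f₁₂ = f₂₁ = 1.983/EI.
Compatibility — zero rotation at each built-in end:
  3.967 M_A + 1.983 M_C = 418
  1.983 M_A + 3.967 M_C = 418
Solving the pair gives M_A = 70.26 kN·m and M_C = 70.26 kN·m (hogging).

M_A = 70.26 kN·m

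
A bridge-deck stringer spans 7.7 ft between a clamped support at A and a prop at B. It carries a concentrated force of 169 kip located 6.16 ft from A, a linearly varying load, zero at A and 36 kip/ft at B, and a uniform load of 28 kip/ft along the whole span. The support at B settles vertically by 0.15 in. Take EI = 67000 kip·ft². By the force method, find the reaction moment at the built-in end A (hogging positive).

M_A = 499.3 kip·ft

Choose R_B as the redundant. The primary structure is the cantilever fixed at A.
Primary-structure tip deflection at B by superposition:
  point load 169 at a = 6.16: Pa²(3L − a)/(6EI) = 18105/EI
  triangular load, peak 36 at the free end: 11w₀L⁴/(120EI) = 11601/EI
  UDL 28: wL⁴/(8EI) = 12304/EI
  δ_0 = 42010/EI
Tip deflection under a unit load at B: L³/(3EI) = 152.2/EI.
With EI = 67000 kip·ft²: δ_0 = 0.62701 ft and δ_{BB} = 0.002271 ft/kip.
Compatibility — the beam at B must follow the support down by 0.0125 ft: δ_0 − R_B·δ_{BB} = 0.0125, so R_B = (0.62701 − 0.0125)/0.002271 = 270.6 kip.
Moment equilibrium about A: M_A = Σ(load moments about A) − R_B·L = 2583 − 270.6×7.7 = 499.3 kip·ft.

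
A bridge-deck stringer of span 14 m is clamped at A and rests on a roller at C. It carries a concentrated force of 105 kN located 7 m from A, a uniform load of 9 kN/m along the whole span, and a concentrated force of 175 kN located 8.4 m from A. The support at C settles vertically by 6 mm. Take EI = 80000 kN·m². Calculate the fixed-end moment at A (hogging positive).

M_A = 915.1 kN·m

Choose R_C as the redundant. The primary structure is the cantilever fixed at A.
Deflection at C on the released cantilever, summing each load's contribution:
  point load 105 at a = 7: Pa²(3L − a)/(6EI) = 30012/EI
  UDL 9: wL⁴/(8EI) = 43218/EI
  point load 175 at a = 8.4: Pa²(3L − a)/(6EI) = 69149/EI
  δ_0 = 142379/EI
Tip deflection under a unit load at C: L³/(3EI) = 914.7/EI.
With EI = 80000 kN·m²: δ_0 = 1.7797 m and δ_{CC} = 0.011433 m/kN.
Compatibility — the beam at C must follow the support down by 0.006 m: δ_0 − R_C·δ_{CC} = 0.006, so R_C = (1.7797 − 0.006)/0.011433 = 155.1 kN.
Moment equilibrium about A: M_A = Σ(load moments about A) − R_C·L = 3087 − 155.1×14 = 915.1 kN·m.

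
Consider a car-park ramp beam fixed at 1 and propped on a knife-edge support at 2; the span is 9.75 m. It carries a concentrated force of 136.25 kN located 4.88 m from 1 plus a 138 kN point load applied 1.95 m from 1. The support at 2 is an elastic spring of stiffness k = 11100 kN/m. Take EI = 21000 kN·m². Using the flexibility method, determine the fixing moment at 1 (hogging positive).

Take the reaction at 2 as the redundant and release it; the primary structure is a cantilever fixed at 1.
Deflection at 2 on the released cantilever, summing each load's contribution:
  point load 136.25 at a = 4.88: Pa²(3L − a)/(6EI) = 13179/EI
  point load 138 at a = 1.95: Pa²(3L − a)/(6EI) = 2388/EI
  δ_0 = 15567/EI
Tip deflection under a unit load at 2: L³/(3EI) = 309/EI.
With EI = 21000 kN·m²: δ_0 = 0.74126 m and δ_{22} = 0.014712 m/kN.
Compatibility — the spring shortens by R_2/k under the reaction it provides: δ_0 − R_2·δ_{22} = R_2/k. With 1/k = 0.00009 m/kN, R_2 = δ_0 / (δ_{22} + 1/k) = 0.74126 / (0.014712 + 0.00009) = 50.08 kN.
Moment equilibrium about 1: M_1 = Σ(load moments about 1) − R_2·L = 934 − 50.08×9.75 = 445.7 kN·m.

M_1 = 445.7 kN·m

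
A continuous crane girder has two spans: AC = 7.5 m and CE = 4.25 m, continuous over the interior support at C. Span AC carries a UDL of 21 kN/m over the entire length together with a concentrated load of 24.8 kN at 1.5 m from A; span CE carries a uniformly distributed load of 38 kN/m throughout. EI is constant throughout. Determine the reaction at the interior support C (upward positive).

R_C = 214.8 kN

Release continuity at C by inserting a hinge; the redundant is the internal moment M_C. The primary structure is two simply-supported spans AC and CE.
Discontinuity in slope at C on the released structure — sum the simple-span end rotations:
  span AC: UDL 21: wL³/(24EI) = 369.1/EI
  span AC: point load 24.8 at a = 1.5: Pab(L + a)/(6LEI) = 44.64/EI
  span CE: UDL 38: wL³/(24EI) = 121.5/EI
  relative rotation θ_0 = (413.8 + 121.5)/EI = 535.3/EI
A unit hogging moment at C produces rotation L₁/(3EI) + L₂/(3EI) = 3.917/EI.
Compatibility: M_C·(L₁+L₂)/(3EI) = θ_0, giving M_C = 136.7 kN·m (hogging).
Span AC, ΣM about A with M_C applied at C: R_C^{AC}·7.5 = 627.8 + 136.7, so R_C^{AC} = 101.9 kN and R_A = 182.3 − 101.9 = 80.37 kN.
Span CE, ΣM about E: R_C^{CE}·4.25 = 343.2 + 136.7, so R_C^{CE} = 112.9 kN and R_E = 161.5 − 112.9 = 48.59 kN.
R_C = 101.9 + 112.9 = 214.8 kN.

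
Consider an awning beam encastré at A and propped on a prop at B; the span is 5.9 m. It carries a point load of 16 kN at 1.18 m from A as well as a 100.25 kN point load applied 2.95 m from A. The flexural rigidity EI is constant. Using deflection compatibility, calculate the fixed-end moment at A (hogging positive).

Choose R_B as the redundant. The primary structure is the cantilever fixed at A.
Downward deflection at the released point B due to the loads:
  point load 16 at a = 1.18: Pa²(3L − a)/(6EI) = 61.34/EI
  point load 100.25 at a = 2.95: Pa²(3L − a)/(6EI) = 2145/EI
  δ_0 = 2206/EI
Tip deflection under a unit load at B: L³/(3EI) = 68.46/EI.
Compatibility at B: δ_0 − R_B·δ_{BB} = 0, so R_B = 2206/68.46 = 32.22 kN.
Moment equilibrium about A: M_A = Σ(load moments about A) − R_B·L = 314.6 − 32.22×5.9 = 124.5 kN·m.

M_A = 124.5 kN·m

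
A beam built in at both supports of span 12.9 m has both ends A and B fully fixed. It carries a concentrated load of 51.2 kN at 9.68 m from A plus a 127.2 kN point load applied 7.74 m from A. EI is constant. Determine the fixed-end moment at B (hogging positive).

Release both end moments; the primary structure is a simply-supported span AB with redundants M_A and M_B.
Simple-span end rotations at A and B under the given loads:
  at A: point load 51.2 at a = 9.68: Pab(L + b)/(6LEI) = 332.4/EI
  at B: point load 51.2 at a = 9.68: Pab(L + a)/(6LEI) = 465.6/EI
  at A: point load 127.2 at a = 7.74: Pab(L + b)/(6LEI) = 1185/EI
  at B: point load 127.2 at a = 7.74: Pab(L + a)/(6LEI) = 1355/EI
  θ_A0 = 1518/EI,  θ_B0 = 1820/EI
Flexibility coefficients: a unit moment at one end gives L/(3EI) there and L/(6EI) at the far end, so f₁₁ = f₂₂ = 4.3/EI and f₁₂ = f₂₁ = 2.15/EI.
Compatibility — zero rotation at each built-in end:
  4.3 M_A + 2.15 M_B = 1518
  2.15 M_A + 4.3 M_B = 1820
Solving the pair gives M_A = 188.4 kN·m and M_B = 329.1 kN·m (hogging).

M_B = 329.1 kN·m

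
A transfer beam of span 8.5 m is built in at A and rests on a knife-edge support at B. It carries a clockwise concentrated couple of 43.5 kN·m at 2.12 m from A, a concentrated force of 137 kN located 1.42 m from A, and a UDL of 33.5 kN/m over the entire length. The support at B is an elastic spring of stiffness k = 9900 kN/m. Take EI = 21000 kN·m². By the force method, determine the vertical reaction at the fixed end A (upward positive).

Take the reaction at B as the redundant and release it; the primary structure is a cantilever fixed at A.
Primary-structure tip deflection at B by superposition:
  clockwise couple 43.5 at a = 2.12: M₀a(2L − a)/(2EI) = 686.1/EI
  point load 137 at a = 1.42: Pa²(3L − a)/(6EI) = 1109/EI
  UDL 33.5: wL⁴/(8EI) = 21859/EI
  δ_0 = 23654/EI
Tip deflection under a unit load at B: L³/(3EI) = 204.7/EI.
With EI = 21000 kN·m²: δ_0 = 1.1264 m and δ_{BB} = 0.009748 m/kN.
Compatibility — the spring shortens by R_B/k under the reaction it provides: δ_0 − R_B·δ_{BB} = R_B/k. With 1/k = 0.000101 m/kN, R_B = δ_0 / (δ_{BB} + 1/k) = 1.1264 / (0.009748 + 0.000101) = 114.4 kN.
Vertical equilibrium: R_A = ΣP − R_B = 421.8 − 114.4 = 307.4 kN.

R_A = 307.4 kN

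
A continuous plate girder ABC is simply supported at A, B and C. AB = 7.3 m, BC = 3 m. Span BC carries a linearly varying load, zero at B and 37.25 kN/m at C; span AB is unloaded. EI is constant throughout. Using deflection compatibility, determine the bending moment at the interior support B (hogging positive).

Take M_B as the redundant. Released structure: two simple spans AB and BC with a hinge at B.
Rotations at B on the released spans (each span's end-slope, ×1/EI):
  span BC: triangular load, peak 37.25: 7w₀L³/(360EI) = 19.56/EI
  relative rotation θ_0 = (0 + 19.56)/EI = 19.56/EI
A unit hogging moment at B produces rotation L₁/(3EI) + L₂/(3EI) = 3.433/EI.
Slope continuity at B: θ_0 = M_B·3.433/EI, so M_B = 19.56/3.433 = 5.696 kN·m (hogging).

M_B = 5.696 kN·m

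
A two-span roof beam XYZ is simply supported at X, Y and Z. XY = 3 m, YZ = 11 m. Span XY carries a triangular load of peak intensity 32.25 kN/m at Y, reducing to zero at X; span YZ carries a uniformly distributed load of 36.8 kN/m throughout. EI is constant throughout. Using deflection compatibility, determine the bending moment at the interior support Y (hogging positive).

M_Y = 441.5 kN·m

Insert a hinge at Y; M_Y is the redundant, and each span becomes simply supported.
Rotations at Y on the released spans (each span's end-slope, ×1/EI):
  span XY: triangular load, peak 32.25: w₀L³/(45EI) = 19.35/EI
  span YZ: UDL 36.8: wL³/(24EI) = 2041/EI
  relative rotation θ_0 = (19.35 + 2041)/EI = 2060/EI
A unit hogging moment at Y produces rotation L₁/(3EI) + L₂/(3EI) = 4.667/EI.
Compatibility: M_Y·(L₁+L₂)/(3EI) = θ_0, giving M_Y = 441.5 kN·m (hogging).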